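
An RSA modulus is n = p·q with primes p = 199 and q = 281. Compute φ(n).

φ(n) = (p − 1)(q − 1) = (199−1)(281−1) = 198·280 = 55440.

55440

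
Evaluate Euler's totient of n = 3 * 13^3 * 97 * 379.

147184128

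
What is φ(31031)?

21600

31031 = 7 * 11 * 13 * 31.
φ(7) = 7 − 1 = 6.
φ(11) = 11 − 1 = 10.
φ(13) = 13 − 1 = 12.
φ(31) = 31 − 1 = 30.
φ(31031) = 6 × 10 × 12 × 30 = 21600.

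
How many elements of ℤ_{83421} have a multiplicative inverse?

Factor 83421: 83421 = 3**2 * 13 * 23 * 31.
φ(3^2) = 3^2 − 3^1 = 9 − 3 = 6.
φ(13) = 13 − 1 = 12.
φ(23) = 23 − 1 = 22.
φ(31) = 31 − 1 = 30.
φ(83421) = 6 × 12 × 22 × 30 = 47520.

47520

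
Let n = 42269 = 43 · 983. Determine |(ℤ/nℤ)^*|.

41244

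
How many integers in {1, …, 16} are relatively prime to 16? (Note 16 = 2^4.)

8

φ(2^4) = 2^3·(2−1) = 8·1 = 8.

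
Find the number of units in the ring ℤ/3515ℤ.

2592

First factor: 3515 = 5 · 19 · 37.
φ(3515) = 3515 · (1 − 1/5) · (1 − 1/19) · (1 − 1/37)
       = 3515 · 2592/3515 = 2592.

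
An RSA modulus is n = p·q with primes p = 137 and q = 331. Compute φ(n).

44880

For distinct primes, φ(pq) = (p−1)(q−1) = 136 × 330 = 44880.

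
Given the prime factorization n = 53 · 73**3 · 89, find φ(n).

φ(53) = 53 − 1 = 52.
φ(73^3) = 73^2·(73−1) = 5329·72 = 383688.
φ(89) = 89 − 1 = 88.
Since φ is multiplicative, φ(1834993189) = 52 · 383688 · 88 = 1755756288.

1755756288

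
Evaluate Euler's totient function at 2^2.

φ(2^2) = 2^1·(2−1) = 2·1 = 2.

2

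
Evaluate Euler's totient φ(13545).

Prime factorization: 13545 = 3**2 × 5 × 7 × 43.
φ(3^2) = 3^2 − 3^1 = 9 − 3 = 6.
φ(5) = 5 − 1 = 4.
φ(7) = 7 − 1 = 6.
φ(43) = 43 − 1 = 42.
Multiply: 6 · 4 · 6 · 42 = 6048.

6048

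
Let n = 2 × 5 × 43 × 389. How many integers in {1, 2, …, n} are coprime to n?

φ(2) = 2 − 1 = 1.
φ(5) = 5 − 1 = 4.
φ(43) = 43 − 1 = 42.
φ(389) = 389 − 1 = 388.
φ(167270) = 1 × 4 × 42 × 388 = 65184.

65184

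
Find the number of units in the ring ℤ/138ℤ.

44

138 = 2 · 3 · 23.
φ(2) = 2 − 1 = 1.
φ(3) = 3 − 1 = 2.
φ(23) = 23 − 1 = 22.
Since φ is multiplicative, φ(138) = 1 · 2 · 22 = 44.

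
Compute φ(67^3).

φ(300763) = 300763 · (1 − 1/67)
       = 300763 · 66/67 = 296274.

296274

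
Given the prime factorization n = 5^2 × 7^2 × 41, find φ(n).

33600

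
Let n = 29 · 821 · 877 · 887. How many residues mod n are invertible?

17820082560

φ(18520997291) = 18520997291 · (1 − 1/29) · (1 − 1/821) · (1 − 1/877) · (1 − 1/887)
       = 18520997291 · 17820082560/18520997291 = 17820082560.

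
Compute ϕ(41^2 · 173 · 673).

189557760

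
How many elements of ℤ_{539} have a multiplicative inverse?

420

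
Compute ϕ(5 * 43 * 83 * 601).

φ(10724845) = 10724845 · (1 − 1/5) · (1 − 1/43) · (1 − 1/83) · (1 − 1/601)
       = 10724845 · 8265600/10724845 = 8265600.

8265600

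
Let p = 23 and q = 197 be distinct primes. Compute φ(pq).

4312

φ(4531) = 4531 · (1 − 1/23) · (1 − 1/197)
       = 4531 · 4312/4531 = 4312.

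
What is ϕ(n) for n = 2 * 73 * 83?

5904

φ(12118) = 12118 · (1 − 1/2) · (1 − 1/73) · (1 − 1/83)
       = 12118 · 5904/12118 = 5904.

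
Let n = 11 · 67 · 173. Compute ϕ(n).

113520

φ(11) = 11 − 1 = 10.
φ(67) = 67 − 1 = 66.
φ(173) = 173 − 1 = 172.
Since φ is multiplicative, φ(127501) = 10 · 66 · 172 = 113520.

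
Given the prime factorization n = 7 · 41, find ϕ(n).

φ(287) = 287 · (1 − 1/7) · (1 − 1/41)
       = 287 · 240/287 = 240.

240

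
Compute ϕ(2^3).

4

φ(8) = 8 · (1 − 1/2)
       = 8 · 1/2 = 4.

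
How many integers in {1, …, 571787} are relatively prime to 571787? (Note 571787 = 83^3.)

φ(571787) = 571787 · (1 − 1/83)
       = 571787 · 82/83 = 564898.

564898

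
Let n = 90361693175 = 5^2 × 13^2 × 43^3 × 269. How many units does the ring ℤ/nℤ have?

φ(5^2) = 5^1·(5−1) = 5·4 = 20.
φ(13^2) = 13^1·(13−1) = 13·12 = 156.
φ(43^3) = 43^3 − 43^2 = 79507 − 1849 = 77658.
φ(269) = 269 − 1 = 268.
Multiply: 20 · 156 · 77658 · 268 = 64934513280.

64934513280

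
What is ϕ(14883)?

Prime factorization: 14883 = 3 · 11^2 · 41.
φ(14883) = 14883 · (1 − 1/3) · (1 − 1/11) · (1 − 1/41)
       = 14883 · 800/1353 = 8800.

8800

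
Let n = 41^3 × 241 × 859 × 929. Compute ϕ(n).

φ(41^3) = 41^3 − 41^2 = 68921 − 1681 = 67240.
φ(241) = 241 − 1 = 240.
φ(859) = 859 − 1 = 858.
φ(929) = 929 − 1 = 928.
Since φ is multiplicative, φ(13254931587571) = 67240 · 240 · 858 · 928 = 12849144422400.

12849144422400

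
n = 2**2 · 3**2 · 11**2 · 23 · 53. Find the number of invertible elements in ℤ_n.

1510080

φ(5309964) = 5309964 · (1 − 1/2) · (1 − 1/3) · (1 − 1/11) · (1 − 1/23) · (1 − 1/53)
       = 5309964 · 22880/80454 = 1510080.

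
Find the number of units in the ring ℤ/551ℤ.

First factor: 551 = 19 * 29.
φ(551) = 551 · (1 − 1/19) · (1 − 1/29)
       = 551 · 504/551 = 504.

504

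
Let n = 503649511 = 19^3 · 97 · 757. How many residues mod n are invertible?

471598848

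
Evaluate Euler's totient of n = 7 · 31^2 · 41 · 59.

12945600

φ(16272613) = 16272613 · (1 − 1/7) · (1 − 1/31) · (1 − 1/41) · (1 − 1/59)
       = 16272613 · 417600/524923 = 12945600.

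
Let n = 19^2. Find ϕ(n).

342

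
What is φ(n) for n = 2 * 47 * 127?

5796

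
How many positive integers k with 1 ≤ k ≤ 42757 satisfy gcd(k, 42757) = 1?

42757 = 11 · 13^2 · 23.
φ(11) = 11 − 1 = 10.
φ(13^2) = 13^2 − 13^1 = 169 − 13 = 156.
φ(23) = 23 − 1 = 22.
Since φ is multiplicative, φ(42757) = 10 · 156 · 22 = 34320.

34320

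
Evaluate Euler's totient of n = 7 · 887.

φ(7) = 7 − 1 = 6.
φ(887) = 887 − 1 = 886.
Multiply: 6 · 886 = 5316.

5316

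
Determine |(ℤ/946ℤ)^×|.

946 = 2 × 11 × 43.
φ(2) = 2 − 1 = 1.
φ(11) = 11 − 1 = 10.
φ(43) = 43 − 1 = 42.
Since φ is multiplicative, φ(946) = 1 · 10 · 42 = 420.

420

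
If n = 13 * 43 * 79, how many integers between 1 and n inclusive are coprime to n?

39312

φ(13) = 13 − 1 = 12.
φ(43) = 43 − 1 = 42.
φ(79) = 79 − 1 = 78.
Since φ is multiplicative, φ(44161) = 12 · 42 · 78 = 39312.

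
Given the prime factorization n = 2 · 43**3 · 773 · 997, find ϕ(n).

59712168096

φ(122549068534) = 122549068534 · (1 − 1/2) · (1 − 1/43) · (1 − 1/773) · (1 − 1/997)
       = 122549068534 · 32294304/66278566 = 59712168096.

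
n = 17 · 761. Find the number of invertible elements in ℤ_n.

12160

φ(12937) = 12937 · (1 − 1/17) · (1 − 1/761)
       = 12937 · 12160/12937 = 12160.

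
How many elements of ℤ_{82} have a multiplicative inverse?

40

Prime factorization: 82 = 2 · 41.
φ(82) = 82 · (1 − 1/2) · (1 − 1/41)
       = 82 · 40/82 = 40.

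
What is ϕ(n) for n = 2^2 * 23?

44

φ(2^2) = 2^2 − 2^1 = 4 − 2 = 2.
φ(23) = 23 − 1 = 22.
Multiply: 2 · 22 = 44.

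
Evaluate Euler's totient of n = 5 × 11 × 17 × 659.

421120

φ(5) = 5 − 1 = 4.
φ(11) = 11 − 1 = 10.
φ(17) = 17 − 1 = 16.
φ(659) = 659 − 1 = 658.
Multiply: 4 · 10 · 16 · 658 = 421120.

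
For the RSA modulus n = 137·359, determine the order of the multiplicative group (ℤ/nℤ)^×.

φ(pq) = (p−1)(q−1) = 136 · 358 = 48688.

48688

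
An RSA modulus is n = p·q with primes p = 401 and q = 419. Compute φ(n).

φ(pq) = (p−1)(q−1) = 400 · 418 = 167200.

167200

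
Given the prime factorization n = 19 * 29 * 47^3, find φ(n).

φ(19) = 19 − 1 = 18.
φ(29) = 29 − 1 = 28.
φ(47^3) = 47^2·(47−1) = 2209·46 = 101614.
Multiply: 18 · 28 · 101614 = 51213456.

51213456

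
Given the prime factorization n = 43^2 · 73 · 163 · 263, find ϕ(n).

5519078208

φ(43^2) = 43^2 − 43^1 = 1849 − 43 = 1806.
φ(73) = 73 − 1 = 72.
φ(163) = 163 − 1 = 162.
φ(263) = 263 − 1 = 262.
Multiply: 1806 · 72 · 162 · 262 = 5519078208.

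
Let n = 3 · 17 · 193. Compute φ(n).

φ(3) = 3 − 1 = 2.
φ(17) = 17 − 1 = 16.
φ(193) = 193 − 1 = 192.
Multiply: 2 · 16 · 192 = 6144.

6144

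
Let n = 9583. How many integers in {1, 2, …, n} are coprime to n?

First factor: 9583 = 7 * 37**2.
φ(9583) = 9583 · (1 − 1/7) · (1 − 1/37)
       = 9583 · 216/259 = 7992.

7992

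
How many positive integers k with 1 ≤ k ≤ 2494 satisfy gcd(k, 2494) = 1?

1176

2494 = 2 · 29 · 43.
φ(2) = 2 − 1 = 1.
φ(29) = 29 − 1 = 28.
φ(43) = 43 − 1 = 42.
Multiply: 1 · 28 · 42 = 1176.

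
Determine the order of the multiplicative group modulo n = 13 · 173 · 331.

φ(13) = 13 − 1 = 12.
φ(173) = 173 − 1 = 172.
φ(331) = 331 − 1 = 330.
Since φ is multiplicative, φ(744419) = 12 · 172 · 330 = 681120.

681120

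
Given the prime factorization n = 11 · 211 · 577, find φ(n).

1209600

φ(1339217) = 1339217 · (1 − 1/11) · (1 − 1/211) · (1 − 1/577)
       = 1339217 · 1209600/1339217 = 1209600.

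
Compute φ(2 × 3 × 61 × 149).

17760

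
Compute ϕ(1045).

720

Prime factorization: 1045 = 5 · 11 · 19.
φ(1045) = 1045 · (1 − 1/5) · (1 − 1/11) · (1 − 1/19)
       = 1045 · 720/1045 = 720.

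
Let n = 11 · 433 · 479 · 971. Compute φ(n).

φ(11) = 11 − 1 = 10.
φ(433) = 433 − 1 = 432.
φ(479) = 479 − 1 = 478.
φ(971) = 971 − 1 = 970.
Since φ is multiplicative, φ(2215314167) = 10 · 432 · 478 · 970 = 2003011200.

2003011200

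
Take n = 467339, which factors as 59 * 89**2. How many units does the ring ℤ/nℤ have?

454256

φ(467339) = 467339 · (1 − 1/59) · (1 − 1/89)
       = 467339 · 5104/5251 = 454256.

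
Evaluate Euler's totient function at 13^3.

φ(13^3) = 13^3 − 13^2 = 2197 − 169 = 2028.

2028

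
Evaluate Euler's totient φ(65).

48

Factor 65: 65 = 5 × 13.
φ(5) = 5 − 1 = 4.
φ(13) = 13 − 1 = 12.
Multiply: 4 · 12 = 48.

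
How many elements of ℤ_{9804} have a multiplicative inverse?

3024

First factor: 9804 = 2^2 · 3 · 19 · 43.
φ(2^2) = 2^1·(2−1) = 2·1 = 2.
φ(3) = 3 − 1 = 2.
φ(19) = 19 − 1 = 18.
φ(43) = 43 − 1 = 42.
Since φ is multiplicative, φ(9804) = 2 · 2 · 18 · 42 = 3024.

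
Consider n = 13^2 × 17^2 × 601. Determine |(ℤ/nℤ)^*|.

25459200

φ(13^2) = 13^1·(13−1) = 13·12 = 156.
φ(17^2) = 17^2 − 17^1 = 289 − 17 = 272.
φ(601) = 601 − 1 = 600.
φ(29353441) = 156 × 272 × 600 = 25459200.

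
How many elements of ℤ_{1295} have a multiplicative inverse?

Prime factorization: 1295 = 5 · 7 · 37.
φ(5) = 5 − 1 = 4.
φ(7) = 7 − 1 = 6.
φ(37) = 37 − 1 = 36.
Since φ is multiplicative, φ(1295) = 4 · 6 · 36 = 864.

864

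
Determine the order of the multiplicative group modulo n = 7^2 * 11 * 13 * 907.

φ(6355349) = 6355349 · (1 − 1/7) · (1 − 1/11) · (1 − 1/13) · (1 − 1/907)
       = 6355349 · 652320/907907 = 4566240.

4566240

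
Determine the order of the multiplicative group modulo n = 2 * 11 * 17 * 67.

φ(25058) = 25058 · (1 − 1/2) · (1 − 1/11) · (1 − 1/17) · (1 − 1/67)
       = 25058 · 10560/25058 = 10560.

10560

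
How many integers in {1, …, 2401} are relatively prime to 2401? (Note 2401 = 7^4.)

2058

φ(7^4) = 7^4 − 7^3 = 2401 − 343 = 2058.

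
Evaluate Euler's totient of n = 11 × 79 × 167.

φ(11) = 11 − 1 = 10.
φ(79) = 79 − 1 = 78.
φ(167) = 167 − 1 = 166.
Since φ is multiplicative, φ(145123) = 10 · 78 · 166 = 129480.

129480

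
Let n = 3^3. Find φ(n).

φ(27) = 27 · (1 − 1/3)
       = 27 · 2/3 = 18.

18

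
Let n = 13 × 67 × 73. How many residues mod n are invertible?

57024

φ(13) = 13 − 1 = 12.
φ(67) = 67 − 1 = 66.
φ(73) = 73 − 1 = 72.
Multiply: 12 · 66 · 72 = 57024.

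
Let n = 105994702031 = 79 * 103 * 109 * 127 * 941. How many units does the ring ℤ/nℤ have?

101769333120

φ(79) = 79 − 1 = 78.
φ(103) = 103 − 1 = 102.
φ(109) = 109 − 1 = 108.
φ(127) = 127 − 1 = 126.
φ(941) = 941 − 1 = 940.
Since φ is multiplicative, φ(105994702031) = 78 · 102 · 108 · 126 · 940 = 101769333120.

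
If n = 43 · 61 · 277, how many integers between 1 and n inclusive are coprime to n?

695520

φ(726571) = 726571 · (1 − 1/43) · (1 − 1/61) · (1 − 1/277)
       = 726571 · 695520/726571 = 695520.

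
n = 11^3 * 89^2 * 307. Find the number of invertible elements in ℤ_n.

φ(3236655257) = 3236655257 · (1 − 1/11) · (1 − 1/89) · (1 − 1/307)
       = 3236655257 · 269280/300553 = 2899876320.

2899876320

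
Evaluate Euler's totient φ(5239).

5239 = 13^2 × 31.
φ(13^2) = 13^2 − 13^1 = 169 − 13 = 156.
φ(31) = 31 − 1 = 30.
φ(5239) = 156 × 30 = 4680.

4680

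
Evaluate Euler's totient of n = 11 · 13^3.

20280

φ(11) = 11 − 1 = 10.
φ(13^3) = 13^2·(13−1) = 169·12 = 2028.
Since φ is multiplicative, φ(24167) = 10 · 2028 = 20280.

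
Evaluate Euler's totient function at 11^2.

φ(11^2) = 11^1·(11−1) = 11·10 = 110.

110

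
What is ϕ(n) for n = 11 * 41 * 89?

35200

φ(40139) = 40139 · (1 − 1/11) · (1 − 1/41) · (1 − 1/89)
       = 40139 · 35200/40139 = 35200.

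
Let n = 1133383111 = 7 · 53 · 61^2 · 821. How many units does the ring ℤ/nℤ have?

φ(1133383111) = 1133383111 · (1 − 1/7) · (1 − 1/53) · (1 − 1/61) · (1 − 1/821)
       = 1133383111 · 15350400/18580051 = 936374400.

936374400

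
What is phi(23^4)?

φ(279841) = 279841 · (1 − 1/23)
       = 279841 · 22/23 = 267674.

267674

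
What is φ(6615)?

First factor: 6615 = 3**3 · 5 · 7**2.
φ(6615) = 6615 · (1 − 1/3) · (1 − 1/5) · (1 − 1/7)
       = 6615 · 48/105 = 3024.

3024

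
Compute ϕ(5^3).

φ(125) = 125 · (1 − 1/5)
       = 125 · 4/5 = 100.

100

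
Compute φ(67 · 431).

28380

φ(28877) = 28877 · (1 − 1/67) · (1 − 1/431)
       = 28877 · 28380/28877 = 28380.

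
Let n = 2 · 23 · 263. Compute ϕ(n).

5764

φ(2) = 2 − 1 = 1.
φ(23) = 23 − 1 = 22.
φ(263) = 263 − 1 = 262.
φ(12098) = 1 × 22 × 262 = 5764.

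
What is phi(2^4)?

φ(16) = 16 · (1 − 1/2)
       = 16 · 1/2 = 8.

8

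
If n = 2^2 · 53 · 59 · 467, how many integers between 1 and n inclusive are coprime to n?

2810912

φ(5841236) = 5841236 · (1 − 1/2) · (1 − 1/53) · (1 − 1/59) · (1 − 1/467)
       = 5841236 · 1405456/2920618 = 2810912.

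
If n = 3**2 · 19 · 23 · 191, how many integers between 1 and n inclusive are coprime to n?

φ(3^2) = 3^2 − 3^1 = 9 − 3 = 6.
φ(19) = 19 − 1 = 18.
φ(23) = 23 − 1 = 22.
φ(191) = 191 − 1 = 190.
Since φ is multiplicative, φ(751203) = 6 · 18 · 22 · 190 = 451440.

451440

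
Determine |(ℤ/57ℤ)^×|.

36

Prime factorization: 57 = 3 · 19.
φ(3) = 3 − 1 = 2.
φ(19) = 19 − 1 = 18.
φ(57) = 2 × 18 = 36.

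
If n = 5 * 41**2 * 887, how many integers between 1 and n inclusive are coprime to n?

5812160

φ(5) = 5 − 1 = 4.
φ(41^2) = 41^2 − 41^1 = 1681 − 41 = 1640.
φ(887) = 887 − 1 = 886.
Since φ is multiplicative, φ(7455235) = 4 · 1640 · 886 = 5812160.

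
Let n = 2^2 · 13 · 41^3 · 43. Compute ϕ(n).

67777920

φ(2^2) = 2^1·(2−1) = 2·1 = 2.
φ(13) = 13 − 1 = 12.
φ(41^3) = 41^3 − 41^2 = 68921 − 1681 = 67240.
φ(43) = 43 − 1 = 42.
Since φ is multiplicative, φ(154107356) = 2 · 12 · 67240 · 42 = 67777920.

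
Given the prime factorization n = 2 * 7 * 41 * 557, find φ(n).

133440

φ(319718) = 319718 · (1 − 1/2) · (1 − 1/7) · (1 − 1/41) · (1 − 1/557)
       = 319718 · 133440/319718 = 133440.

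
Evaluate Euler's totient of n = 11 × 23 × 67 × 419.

φ(7102469) = 7102469 · (1 − 1/11) · (1 − 1/23) · (1 − 1/67) · (1 − 1/419)
       = 7102469 · 6069360/7102469 = 6069360.

6069360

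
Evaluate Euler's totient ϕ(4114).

4114 = 2 · 11**2 · 17.
φ(2) = 2 − 1 = 1.
φ(11^2) = 11^1·(11−1) = 11·10 = 110.
φ(17) = 17 − 1 = 16.
Since φ is multiplicative, φ(4114) = 1 · 110 · 16 = 1760.

1760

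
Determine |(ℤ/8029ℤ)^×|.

6480

Prime factorization: 8029 = 7 · 31 · 37.
φ(8029) = 8029 · (1 − 1/7) · (1 − 1/31) · (1 − 1/37)
       = 8029 · 6480/8029 = 6480.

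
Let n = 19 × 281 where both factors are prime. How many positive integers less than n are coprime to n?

5040

φ(n) = (p − 1)(q − 1) = (19−1)(281−1) = 18·280 = 5040.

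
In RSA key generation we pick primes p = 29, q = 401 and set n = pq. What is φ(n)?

φ(11629) = 11629 · (1 − 1/29) · (1 − 1/401)
       = 11629 · 11200/11629 = 11200.

11200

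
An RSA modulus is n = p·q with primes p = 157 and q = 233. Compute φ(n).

36192

φ(n) = (p − 1)(q − 1) = (157−1)(233−1) = 156·232 = 36192.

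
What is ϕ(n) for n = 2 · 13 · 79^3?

5841576

φ(12819014) = 12819014 · (1 − 1/2) · (1 − 1/13) · (1 − 1/79)
       = 12819014 · 936/2054 = 5841576.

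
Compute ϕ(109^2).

11772

φ(109^2) = 109^1·(109−1) = 109·108 = 11772.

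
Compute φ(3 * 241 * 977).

468480

φ(706371) = 706371 · (1 − 1/3) · (1 − 1/241) · (1 − 1/977)
       = 706371 · 468480/706371 = 468480.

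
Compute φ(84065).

59136

Factor 84065: 84065 = 5 · 17 · 23 · 43.
φ(84065) = 84065 · (1 − 1/5) · (1 − 1/17) · (1 − 1/23) · (1 − 1/43)
       = 84065 · 59136/84065 = 59136.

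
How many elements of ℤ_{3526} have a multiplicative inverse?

Prime factorization: 3526 = 2 · 41 · 43.
φ(2) = 2 − 1 = 1.
φ(41) = 41 − 1 = 40.
φ(43) = 43 − 1 = 42.
Since φ is multiplicative, φ(3526) = 1 · 40 · 42 = 1680.

1680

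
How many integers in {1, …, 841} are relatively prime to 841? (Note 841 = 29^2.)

812

φ(841) = 841 · (1 − 1/29)
       = 841 · 28/29 = 812.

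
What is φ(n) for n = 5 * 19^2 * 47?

φ(5) = 5 − 1 = 4.
φ(19^2) = 19^2 − 19^1 = 361 − 19 = 342.
φ(47) = 47 − 1 = 46.
Since φ is multiplicative, φ(84835) = 4 · 342 · 46 = 62928.

62928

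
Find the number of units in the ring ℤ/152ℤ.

72

First factor: 152 = 2^3 · 19.
φ(152) = 152 · (1 − 1/2) · (1 − 1/19)
       = 152 · 18/38 = 72.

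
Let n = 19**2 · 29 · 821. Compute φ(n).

7852320

φ(8595049) = 8595049 · (1 − 1/19) · (1 − 1/29) · (1 − 1/821)
       = 8595049 · 413280/452371 = 7852320.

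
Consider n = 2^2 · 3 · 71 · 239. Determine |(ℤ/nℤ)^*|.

66640

φ(203628) = 203628 · (1 − 1/2) · (1 − 1/3) · (1 − 1/71) · (1 − 1/239)
       = 203628 · 33320/101814 = 66640.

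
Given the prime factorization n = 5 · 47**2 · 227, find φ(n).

1954448

φ(5) = 5 − 1 = 4.
φ(47^2) = 47^1·(47−1) = 47·46 = 2162.
φ(227) = 227 − 1 = 226.
Multiply: 4 · 2162 · 226 = 1954448.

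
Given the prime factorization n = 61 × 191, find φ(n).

11400

φ(61) = 61 − 1 = 60.
φ(191) = 191 − 1 = 190.
φ(11651) = 60 × 190 = 11400.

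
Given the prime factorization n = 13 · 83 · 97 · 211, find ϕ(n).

φ(13) = 13 − 1 = 12.
φ(83) = 83 − 1 = 82.
φ(97) = 97 − 1 = 96.
φ(211) = 211 − 1 = 210.
Multiply: 12 · 82 · 96 · 210 = 19837440.

19837440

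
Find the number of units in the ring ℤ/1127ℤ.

Prime factorization: 1127 = 7^2 · 23.
φ(7^2) = 7^1·(7−1) = 7·6 = 42.
φ(23) = 23 − 1 = 22.
φ(1127) = 42 × 22 = 924.

924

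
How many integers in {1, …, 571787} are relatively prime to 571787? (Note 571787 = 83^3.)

564898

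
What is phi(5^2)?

φ(25) = 25 · (1 − 1/5)
       = 25 · 4/5 = 20.

20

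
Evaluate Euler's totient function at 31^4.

φ(923521) = 923521 · (1 − 1/31)
       = 923521 · 30/31 = 893730.

893730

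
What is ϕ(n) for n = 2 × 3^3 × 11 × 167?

29880

φ(99198) = 99198 · (1 − 1/2) · (1 − 1/3) · (1 − 1/11) · (1 − 1/167)
       = 99198 · 3320/11022 = 29880.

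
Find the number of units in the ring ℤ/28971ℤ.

18144

28971 = 3**3 * 29 * 37.
φ(28971) = 28971 · (1 − 1/3) · (1 − 1/29) · (1 − 1/37)
       = 28971 · 2016/3219 = 18144.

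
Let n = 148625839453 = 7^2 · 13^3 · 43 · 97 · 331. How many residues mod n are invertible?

φ(148625839453) = 148625839453 · (1 − 1/7) · (1 − 1/13) · (1 − 1/43) · (1 − 1/97) · (1 − 1/331)
       = 148625839453 · 95800320/125634691 = 113331778560.

113331778560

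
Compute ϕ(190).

First factor: 190 = 2 · 5 · 19.
φ(2) = 2 − 1 = 1.
φ(5) = 5 − 1 = 4.
φ(19) = 19 − 1 = 18.
Multiply: 1 · 4 · 18 = 72.

72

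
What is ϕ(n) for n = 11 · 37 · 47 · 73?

φ(11) = 11 − 1 = 10.
φ(37) = 37 − 1 = 36.
φ(47) = 47 − 1 = 46.
φ(73) = 73 − 1 = 72.
Multiply: 10 · 36 · 46 · 72 = 1192320.

1192320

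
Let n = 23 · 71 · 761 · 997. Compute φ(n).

φ(1238984861) = 1238984861 · (1 − 1/23) · (1 − 1/71) · (1 − 1/761) · (1 − 1/997)
       = 1238984861 · 1165718400/1238984861 = 1165718400.

1165718400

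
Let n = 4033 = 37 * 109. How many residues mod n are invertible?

φ(4033) = 4033 · (1 − 1/37) · (1 − 1/109)
       = 4033 · 3888/4033 = 3888.

3888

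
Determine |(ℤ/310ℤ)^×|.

Prime factorization: 310 = 2 * 5 * 31.
φ(2) = 2 − 1 = 1.
φ(5) = 5 − 1 = 4.
φ(31) = 31 − 1 = 30.
Multiply: 1 · 4 · 30 = 120.

120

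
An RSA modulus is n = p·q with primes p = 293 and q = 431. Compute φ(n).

φ(n) = (p − 1)(q − 1) = (293−1)(431−1) = 292·430 = 125560.

125560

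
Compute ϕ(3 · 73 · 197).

28224

φ(3) = 3 − 1 = 2.
φ(73) = 73 − 1 = 72.
φ(197) = 197 − 1 = 196.
Multiply: 2 · 72 · 196 = 28224.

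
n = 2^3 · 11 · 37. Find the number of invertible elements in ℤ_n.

1440

φ(2^3) = 2^3 − 2^2 = 8 − 4 = 4.
φ(11) = 11 − 1 = 10.
φ(37) = 37 − 1 = 36.
Multiply: 4 · 10 · 36 = 1440.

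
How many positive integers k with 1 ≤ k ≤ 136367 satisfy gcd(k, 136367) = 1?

101640

First factor: 136367 = 7^2 · 11^2 · 23.
φ(136367) = 136367 · (1 − 1/7) · (1 − 1/11) · (1 − 1/23)
       = 136367 · 1320/1771 = 101640.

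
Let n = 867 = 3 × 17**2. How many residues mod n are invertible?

544

φ(3) = 3 − 1 = 2.
φ(17^2) = 17^1·(17−1) = 17·16 = 272.
Multiply: 2 · 272 = 544.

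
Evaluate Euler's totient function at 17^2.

272

φ(17^2) = 17^1·(17−1) = 17·16 = 272.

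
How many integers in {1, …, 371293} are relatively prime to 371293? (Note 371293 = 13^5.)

342732

φ(13^5) = 13^5 − 13^4 = 371293 − 28561 = 342732.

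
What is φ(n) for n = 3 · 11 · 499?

9960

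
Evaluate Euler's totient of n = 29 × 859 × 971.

23303280

φ(29) = 29 − 1 = 28.
φ(859) = 859 − 1 = 858.
φ(971) = 971 − 1 = 970.
Since φ is multiplicative, φ(24188581) = 28 · 858 · 970 = 23303280.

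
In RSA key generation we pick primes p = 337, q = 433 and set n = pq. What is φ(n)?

φ(337) = 337 − 1 = 336.
φ(433) = 433 − 1 = 432.
φ(145921) = 336 × 432 = 145152.

145152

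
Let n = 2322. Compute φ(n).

756

First factor: 2322 = 2 · 3**3 · 43.
φ(2) = 2 − 1 = 1.
φ(3^3) = 3^3 − 3^2 = 27 − 9 = 18.
φ(43) = 43 − 1 = 42.
Since φ is multiplicative, φ(2322) = 1 · 18 · 42 = 756.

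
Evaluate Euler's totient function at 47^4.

4775858

φ(4879681) = 4879681 · (1 − 1/47)
       = 4879681 · 46/47 = 4775858.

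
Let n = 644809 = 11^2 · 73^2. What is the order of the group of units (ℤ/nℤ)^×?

578160

φ(644809) = 644809 · (1 − 1/11) · (1 − 1/73)
       = 644809 · 720/803 = 578160.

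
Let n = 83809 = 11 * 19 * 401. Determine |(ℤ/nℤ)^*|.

φ(11) = 11 − 1 = 10.
φ(19) = 19 − 1 = 18.
φ(401) = 401 − 1 = 400.
φ(83809) = 10 × 18 × 400 = 72000.

72000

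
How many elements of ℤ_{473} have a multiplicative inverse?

420

First factor: 473 = 11 × 43.
φ(11) = 11 − 1 = 10.
φ(43) = 43 − 1 = 42.
Since φ is multiplicative, φ(473) = 10 · 42 = 420.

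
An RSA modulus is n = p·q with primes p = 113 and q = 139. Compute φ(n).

15456

φ(n) = (p − 1)(q − 1) = (113−1)(139−1) = 112·138 = 15456.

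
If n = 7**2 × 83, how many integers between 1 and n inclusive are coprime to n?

φ(4067) = 4067 · (1 − 1/7) · (1 − 1/83)
       = 4067 · 492/581 = 3444.

3444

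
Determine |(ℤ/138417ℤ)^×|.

138417 = 3 · 29 · 37 · 43.
φ(3) = 3 − 1 = 2.
φ(29) = 29 − 1 = 28.
φ(37) = 37 − 1 = 36.
φ(43) = 43 − 1 = 42.
φ(138417) = 2 × 28 × 36 × 42 = 84672.

84672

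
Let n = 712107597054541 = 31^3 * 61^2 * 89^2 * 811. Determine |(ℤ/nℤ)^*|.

669396481776000

φ(712107597054541) = 712107597054541 · (1 − 1/31) · (1 − 1/61) · (1 − 1/89) · (1 − 1/811)
       = 712107597054541 · 128304000/136490489 = 669396481776000.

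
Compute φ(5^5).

2500

φ(3125) = 3125 · (1 − 1/5)
       = 3125 · 4/5 = 2500.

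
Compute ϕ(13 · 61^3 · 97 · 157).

φ(13) = 13 − 1 = 12.
φ(61^3) = 61^3 − 61^2 = 226981 − 3721 = 223260.
φ(97) = 97 − 1 = 96.
φ(157) = 157 − 1 = 156.
Since φ is multiplicative, φ(44937017437) = 12 · 223260 · 96 · 156 = 40122501120.

40122501120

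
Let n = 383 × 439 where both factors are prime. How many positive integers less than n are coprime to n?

167316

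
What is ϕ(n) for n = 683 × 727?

φ(496541) = 496541 · (1 − 1/683) · (1 − 1/727)
       = 496541 · 495132/496541 = 495132.

495132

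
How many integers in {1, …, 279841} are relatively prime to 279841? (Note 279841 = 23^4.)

267674

φ(23^4) = 23^4 − 23^3 = 279841 − 12167 = 267674.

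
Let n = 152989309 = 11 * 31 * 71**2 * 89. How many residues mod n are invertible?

φ(11) = 11 − 1 = 10.
φ(31) = 31 − 1 = 30.
φ(71^2) = 71^2 − 71^1 = 5041 − 71 = 4970.
φ(89) = 89 − 1 = 88.
Since φ is multiplicative, φ(152989309) = 10 · 30 · 4970 · 88 = 131208000.

131208000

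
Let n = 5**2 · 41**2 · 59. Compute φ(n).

φ(2479475) = 2479475 · (1 − 1/5) · (1 − 1/41) · (1 − 1/59)
       = 2479475 · 9280/12095 = 1902400.

1902400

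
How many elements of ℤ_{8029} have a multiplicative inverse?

8029 = 7 · 31 · 37.
φ(7) = 7 − 1 = 6.
φ(31) = 31 − 1 = 30.
φ(37) = 37 − 1 = 36.
φ(8029) = 6 × 30 × 36 = 6480.

6480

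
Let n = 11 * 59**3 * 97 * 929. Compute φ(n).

179866890240

φ(11) = 11 − 1 = 10.
φ(59^3) = 59^2·(59−1) = 3481·58 = 201898.
φ(97) = 97 − 1 = 96.
φ(929) = 929 − 1 = 928.
Since φ is multiplicative, φ(203580496097) = 10 · 201898 · 96 · 928 = 179866890240.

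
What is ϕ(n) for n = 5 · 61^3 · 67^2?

3949022880

φ(5094588545) = 5094588545 · (1 − 1/5) · (1 − 1/61) · (1 − 1/67)
       = 5094588545 · 15840/20435 = 3949022880.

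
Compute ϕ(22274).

Factor 22274: 22274 = 2 × 7 × 37 × 43.
φ(2) = 2 − 1 = 1.
φ(7) = 7 − 1 = 6.
φ(37) = 37 − 1 = 36.
φ(43) = 43 − 1 = 42.
Multiply: 1 · 6 · 36 · 42 = 9072.

9072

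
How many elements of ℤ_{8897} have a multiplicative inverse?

7200

Prime factorization: 8897 = 7 × 31 × 41.
φ(7) = 7 − 1 = 6.
φ(31) = 31 − 1 = 30.
φ(41) = 41 − 1 = 40.
Since φ is multiplicative, φ(8897) = 6 · 30 · 40 = 7200.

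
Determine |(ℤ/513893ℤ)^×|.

435456

Prime factorization: 513893 = 17 × 19 × 37 × 43.
φ(17) = 17 − 1 = 16.
φ(19) = 19 − 1 = 18.
φ(37) = 37 − 1 = 36.
φ(43) = 43 − 1 = 42.
φ(513893) = 16 × 18 × 36 × 42 = 435456.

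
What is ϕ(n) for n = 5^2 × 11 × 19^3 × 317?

410673600

φ(597933325) = 597933325 · (1 − 1/5) · (1 − 1/11) · (1 − 1/19) · (1 − 1/317)
       = 597933325 · 227520/331265 = 410673600.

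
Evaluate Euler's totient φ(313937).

259200

Factor 313937: 313937 = 13 · 19 · 31 · 41.
φ(13) = 13 − 1 = 12.
φ(19) = 19 − 1 = 18.
φ(31) = 31 − 1 = 30.
φ(41) = 41 − 1 = 40.
Since φ is multiplicative, φ(313937) = 12 · 18 · 30 · 40 = 259200.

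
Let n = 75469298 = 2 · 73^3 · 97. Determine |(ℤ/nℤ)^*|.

36834048

φ(2) = 2 − 1 = 1.
φ(73^3) = 73^3 − 73^2 = 389017 − 5329 = 383688.
φ(97) = 97 − 1 = 96.
Since φ is multiplicative, φ(75469298) = 1 · 383688 · 96 = 36834048.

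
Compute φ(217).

180

Factor 217: 217 = 7 × 31.
φ(217) = 217 · (1 − 1/7) · (1 − 1/31)
       = 217 · 180/217 = 180.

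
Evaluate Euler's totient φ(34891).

First factor: 34891 = 23 · 37 · 41.
φ(23) = 23 − 1 = 22.
φ(37) = 37 − 1 = 36.
φ(41) = 41 − 1 = 40.
φ(34891) = 22 × 36 × 40 = 31680.

31680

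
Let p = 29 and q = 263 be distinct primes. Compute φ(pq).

7336

φ(pq) = (p−1)(q−1) = 28 · 262 = 7336.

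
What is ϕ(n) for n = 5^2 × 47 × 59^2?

3148240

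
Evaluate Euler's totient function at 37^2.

φ(1369) = 1369 · (1 − 1/37)
       = 1369 · 36/37 = 1332.

1332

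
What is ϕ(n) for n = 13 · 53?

φ(689) = 689 · (1 − 1/13) · (1 − 1/53)
       = 689 · 624/689 = 624.

624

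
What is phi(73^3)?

383688

φ(389017) = 389017 · (1 − 1/73)
       = 389017 · 72/73 = 383688.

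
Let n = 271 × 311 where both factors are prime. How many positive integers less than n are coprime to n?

83700

For distinct primes, φ(pq) = (p−1)(q−1) = 270 × 310 = 83700.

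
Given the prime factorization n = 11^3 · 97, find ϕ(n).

116160

φ(11^3) = 11^3 − 11^2 = 1331 − 121 = 1210.
φ(97) = 97 − 1 = 96.
Multiply: 1210 · 96 = 116160.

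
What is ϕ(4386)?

Factor 4386: 4386 = 2 × 3 × 17 × 43.
φ(4386) = 4386 · (1 − 1/2) · (1 − 1/3) · (1 − 1/17) · (1 − 1/43)
       = 4386 · 1344/4386 = 1344.

1344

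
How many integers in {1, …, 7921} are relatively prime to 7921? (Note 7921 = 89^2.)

φ(7921) = 7921 · (1 − 1/89)
       = 7921 · 88/89 = 7832.

7832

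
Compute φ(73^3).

φ(73^3) = 73^2·(73−1) = 5329·72 = 383688.

383688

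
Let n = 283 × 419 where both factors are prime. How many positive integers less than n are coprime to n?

117876

φ(n) = (p − 1)(q − 1) = (283−1)(419−1) = 282·418 = 117876.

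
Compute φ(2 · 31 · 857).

25680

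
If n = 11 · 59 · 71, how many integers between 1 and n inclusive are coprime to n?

40600

φ(46079) = 46079 · (1 − 1/11) · (1 − 1/59) · (1 − 1/71)
       = 46079 · 40600/46079 = 40600.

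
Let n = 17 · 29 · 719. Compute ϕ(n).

321664

φ(354467) = 354467 · (1 − 1/17) · (1 − 1/29) · (1 − 1/719)
       = 354467 · 321664/354467 = 321664.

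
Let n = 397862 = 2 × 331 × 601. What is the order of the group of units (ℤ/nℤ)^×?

φ(397862) = 397862 · (1 − 1/2) · (1 − 1/331) · (1 − 1/601)
       = 397862 · 198000/397862 = 198000.

198000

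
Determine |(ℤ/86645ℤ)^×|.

86645 = 5 · 13 · 31 · 43.
φ(86645) = 86645 · (1 − 1/5) · (1 − 1/13) · (1 − 1/31) · (1 − 1/43)
       = 86645 · 60480/86645 = 60480.

60480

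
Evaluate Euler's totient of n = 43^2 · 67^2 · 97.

766668672

φ(43^2) = 43^2 − 43^1 = 1849 − 43 = 1806.
φ(67^2) = 67^1·(67−1) = 67·66 = 4422.
φ(97) = 97 − 1 = 96.
φ(805115617) = 1806 × 4422 × 96 = 766668672.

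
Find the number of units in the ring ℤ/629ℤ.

576

First factor: 629 = 17 · 37.
φ(17) = 17 − 1 = 16.
φ(37) = 37 − 1 = 36.
φ(629) = 16 × 36 = 576.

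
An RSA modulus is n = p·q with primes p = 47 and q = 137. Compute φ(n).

For distinct primes, φ(pq) = (p−1)(q−1) = 46 × 136 = 6256.

6256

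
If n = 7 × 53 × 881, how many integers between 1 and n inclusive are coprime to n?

274560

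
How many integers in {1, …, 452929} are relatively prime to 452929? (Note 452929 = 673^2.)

452256

φ(452929) = 452929 · (1 − 1/673)
       = 452929 · 672/673 = 452256.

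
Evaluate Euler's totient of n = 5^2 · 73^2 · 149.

15557760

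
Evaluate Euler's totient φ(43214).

First factor: 43214 = 2 * 17 * 31 * 41.
φ(43214) = 43214 · (1 − 1/2) · (1 − 1/17) · (1 − 1/31) · (1 − 1/41)
       = 43214 · 19200/43214 = 19200.

19200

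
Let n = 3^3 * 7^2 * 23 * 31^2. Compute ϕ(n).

15467760

φ(3^3) = 3^3 − 3^2 = 27 − 9 = 18.
φ(7^2) = 7^1·(7−1) = 7·6 = 42.
φ(23) = 23 − 1 = 22.
φ(31^2) = 31^1·(31−1) = 31·30 = 930.
φ(29242269) = 18 × 42 × 22 × 930 = 15467760.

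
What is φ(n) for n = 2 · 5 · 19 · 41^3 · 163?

784287360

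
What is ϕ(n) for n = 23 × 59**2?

φ(80063) = 80063 · (1 − 1/23) · (1 − 1/59)
       = 80063 · 1276/1357 = 75284.

75284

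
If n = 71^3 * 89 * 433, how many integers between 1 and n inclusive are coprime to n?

13414705920

φ(13792816207) = 13792816207 · (1 − 1/71) · (1 − 1/89) · (1 − 1/433)
       = 13792816207 · 2661120/2736127 = 13414705920.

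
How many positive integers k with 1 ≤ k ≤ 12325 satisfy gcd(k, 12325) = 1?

Factor 12325: 12325 = 5^2 × 17 × 29.
φ(5^2) = 5^1·(5−1) = 5·4 = 20.
φ(17) = 17 − 1 = 16.
φ(29) = 29 − 1 = 28.
Multiply: 20 · 16 · 28 = 8960.

8960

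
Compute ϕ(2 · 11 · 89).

φ(1958) = 1958 · (1 − 1/2) · (1 − 1/11) · (1 − 1/89)
       = 1958 · 880/1958 = 880.

880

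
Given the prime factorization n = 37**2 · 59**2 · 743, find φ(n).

3382113168

φ(37^2) = 37^1·(37−1) = 37·36 = 1332.
φ(59^2) = 59^2 − 59^1 = 3481 − 59 = 3422.
φ(743) = 743 − 1 = 742.
Since φ is multiplicative, φ(3540758327) = 1332 · 3422 · 742 = 3382113168.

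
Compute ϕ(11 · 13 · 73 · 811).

φ(11) = 11 − 1 = 10.
φ(13) = 13 − 1 = 12.
φ(73) = 73 − 1 = 72.
φ(811) = 811 − 1 = 810.
Multiply: 10 · 12 · 72 · 810 = 6998400.

6998400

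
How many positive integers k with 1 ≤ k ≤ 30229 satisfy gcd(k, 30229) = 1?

First factor: 30229 = 19 * 37 * 43.
φ(19) = 19 − 1 = 18.
φ(37) = 37 − 1 = 36.
φ(43) = 43 − 1 = 42.
Since φ is multiplicative, φ(30229) = 18 · 36 · 42 = 27216.

27216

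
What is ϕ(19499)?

Factor 19499: 19499 = 17 * 31 * 37.
φ(17) = 17 − 1 = 16.
φ(31) = 31 − 1 = 30.
φ(37) = 37 − 1 = 36.
φ(19499) = 16 × 30 × 36 = 17280.

17280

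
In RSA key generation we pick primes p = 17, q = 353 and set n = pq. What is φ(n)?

5632

φ(pq) = (p−1)(q−1) = 16 · 352 = 5632.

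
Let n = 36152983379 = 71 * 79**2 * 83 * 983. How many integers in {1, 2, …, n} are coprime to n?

φ(36152983379) = 36152983379 · (1 − 1/71) · (1 − 1/79) · (1 − 1/83) · (1 − 1/983)
       = 36152983379 · 439661040/457632701 = 34733222160.

34733222160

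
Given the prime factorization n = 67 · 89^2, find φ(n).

φ(530707) = 530707 · (1 − 1/67) · (1 − 1/89)
       = 530707 · 5808/5963 = 516912.

516912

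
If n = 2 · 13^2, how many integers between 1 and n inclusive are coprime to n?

156

φ(338) = 338 · (1 − 1/2) · (1 − 1/13)
       = 338 · 12/26 = 156.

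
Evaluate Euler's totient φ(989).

Prime factorization: 989 = 23 · 43.
φ(23) = 23 − 1 = 22.
φ(43) = 43 − 1 = 42.
φ(989) = 22 × 42 = 924.

924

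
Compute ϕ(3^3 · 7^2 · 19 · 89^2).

106577856

φ(199110177) = 199110177 · (1 − 1/3) · (1 − 1/7) · (1 − 1/19) · (1 − 1/89)
       = 199110177 · 19008/35511 = 106577856.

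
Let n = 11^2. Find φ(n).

110

φ(121) = 121 · (1 − 1/11)
       = 121 · 10/11 = 110.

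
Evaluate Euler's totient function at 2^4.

8

φ(16) = 16 · (1 − 1/2)
       = 16 · 1/2 = 8.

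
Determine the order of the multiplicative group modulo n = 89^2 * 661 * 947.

4889987520

φ(4958284607) = 4958284607 · (1 − 1/89) · (1 − 1/661) · (1 − 1/947)
       = 4958284607 · 54943680/55711063 = 4889987520.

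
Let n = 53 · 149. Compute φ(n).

φ(7897) = 7897 · (1 − 1/53) · (1 − 1/149)
       = 7897 · 7696/7897 = 7696.

7696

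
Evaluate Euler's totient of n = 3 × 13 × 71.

1680

φ(3) = 3 − 1 = 2.
φ(13) = 13 − 1 = 12.
φ(71) = 71 − 1 = 70.
φ(2769) = 2 × 12 × 70 = 1680.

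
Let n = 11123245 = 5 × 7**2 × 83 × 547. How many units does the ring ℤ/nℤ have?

7521696

φ(5) = 5 − 1 = 4.
φ(7^2) = 7^1·(7−1) = 7·6 = 42.
φ(83) = 83 − 1 = 82.
φ(547) = 547 − 1 = 546.
Since φ is multiplicative, φ(11123245) = 4 · 42 · 82 · 546 = 7521696.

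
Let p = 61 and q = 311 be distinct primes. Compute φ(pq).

φ(18971) = 18971 · (1 − 1/61) · (1 − 1/311)
       = 18971 · 18600/18971 = 18600.

18600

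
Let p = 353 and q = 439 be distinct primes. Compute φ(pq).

154176

φ(pq) = (p−1)(q−1) = 352 · 438 = 154176.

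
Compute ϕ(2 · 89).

88

φ(178) = 178 · (1 − 1/2) · (1 − 1/89)
       = 178 · 88/178 = 88.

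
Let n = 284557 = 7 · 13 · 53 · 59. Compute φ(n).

217152

φ(7) = 7 − 1 = 6.
φ(13) = 13 − 1 = 12.
φ(53) = 53 − 1 = 52.
φ(59) = 59 − 1 = 58.
φ(284557) = 6 × 12 × 52 × 58 = 217152.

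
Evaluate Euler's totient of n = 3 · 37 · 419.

φ(46509) = 46509 · (1 − 1/3) · (1 − 1/37) · (1 − 1/419)
       = 46509 · 30096/46509 = 30096.

30096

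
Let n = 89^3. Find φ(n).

697048

φ(89^3) = 89^2·(89−1) = 7921·88 = 697048.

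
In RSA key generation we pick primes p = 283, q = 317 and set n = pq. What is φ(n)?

89112

φ(n) = (p − 1)(q − 1) = (283−1)(317−1) = 282·316 = 89112.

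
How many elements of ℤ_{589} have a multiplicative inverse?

Factor 589: 589 = 19 × 31.
φ(19) = 19 − 1 = 18.
φ(31) = 31 − 1 = 30.
Multiply: 18 · 30 = 540.

540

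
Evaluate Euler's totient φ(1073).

1073 = 29 × 37.
φ(1073) = 1073 · (1 − 1/29) · (1 − 1/37)
       = 1073 · 1008/1073 = 1008.

1008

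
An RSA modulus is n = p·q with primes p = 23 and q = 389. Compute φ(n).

φ(8947) = 8947 · (1 − 1/23) · (1 − 1/389)
       = 8947 · 8536/8947 = 8536.

8536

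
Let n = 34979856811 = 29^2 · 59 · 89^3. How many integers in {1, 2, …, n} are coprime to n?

32828172608

φ(29^2) = 29^2 − 29^1 = 841 − 29 = 812.
φ(59) = 59 − 1 = 58.
φ(89^3) = 89^2·(89−1) = 7921·88 = 697048.
φ(34979856811) = 812 × 58 × 697048 = 32828172608.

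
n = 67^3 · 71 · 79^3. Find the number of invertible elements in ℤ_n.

φ(67^3) = 67^2·(67−1) = 4489·66 = 296274.
φ(71) = 71 − 1 = 70.
φ(79^3) = 79^3 − 79^2 = 493039 − 6241 = 486798.
Multiply: 296274 · 70 · 486798 = 10095791345640.

10095791345640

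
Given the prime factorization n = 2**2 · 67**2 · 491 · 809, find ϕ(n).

3501516480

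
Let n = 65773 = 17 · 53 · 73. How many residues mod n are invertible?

φ(17) = 17 − 1 = 16.
φ(53) = 53 − 1 = 52.
φ(73) = 73 − 1 = 72.
Multiply: 16 · 52 · 72 = 59904.

59904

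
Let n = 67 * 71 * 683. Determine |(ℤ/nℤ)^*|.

3150840

φ(67) = 67 − 1 = 66.
φ(71) = 71 − 1 = 70.
φ(683) = 683 − 1 = 682.
Since φ is multiplicative, φ(3249031) = 66 · 70 · 682 = 3150840.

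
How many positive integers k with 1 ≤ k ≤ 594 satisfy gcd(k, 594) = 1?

594 = 2 × 3**3 × 11.
φ(2) = 2 − 1 = 1.
φ(3^3) = 3^3 − 3^2 = 27 − 9 = 18.
φ(11) = 11 − 1 = 10.
Multiply: 1 · 18 · 10 = 180.

180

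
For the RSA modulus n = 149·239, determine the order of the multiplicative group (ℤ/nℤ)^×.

35224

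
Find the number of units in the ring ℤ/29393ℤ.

20736

First factor: 29393 = 7 · 13 · 17 · 19.
φ(7) = 7 − 1 = 6.
φ(13) = 13 − 1 = 12.
φ(17) = 17 − 1 = 16.
φ(19) = 19 − 1 = 18.
φ(29393) = 6 × 12 × 16 × 18 = 20736.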